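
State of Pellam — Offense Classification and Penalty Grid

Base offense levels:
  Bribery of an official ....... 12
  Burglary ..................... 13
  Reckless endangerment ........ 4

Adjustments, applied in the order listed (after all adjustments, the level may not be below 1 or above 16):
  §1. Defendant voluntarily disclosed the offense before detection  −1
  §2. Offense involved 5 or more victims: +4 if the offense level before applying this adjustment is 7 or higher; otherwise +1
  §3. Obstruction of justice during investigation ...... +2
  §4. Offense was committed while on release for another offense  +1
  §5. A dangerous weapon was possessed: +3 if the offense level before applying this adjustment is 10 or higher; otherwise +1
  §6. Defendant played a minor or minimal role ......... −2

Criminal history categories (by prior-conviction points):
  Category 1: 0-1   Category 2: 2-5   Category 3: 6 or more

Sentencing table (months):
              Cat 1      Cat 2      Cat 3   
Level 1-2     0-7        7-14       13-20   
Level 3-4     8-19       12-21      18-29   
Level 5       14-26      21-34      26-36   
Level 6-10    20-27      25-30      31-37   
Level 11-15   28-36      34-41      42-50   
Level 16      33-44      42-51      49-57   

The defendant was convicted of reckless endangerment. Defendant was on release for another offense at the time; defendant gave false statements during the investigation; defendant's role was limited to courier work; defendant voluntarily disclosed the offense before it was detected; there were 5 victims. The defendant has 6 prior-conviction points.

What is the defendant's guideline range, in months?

Base offense level for reckless endangerment: 4.
§1 applies: 4 − 1 = 3.
§2 applies (level before this adjustment is 3 < 7, so +1): 3 + 1 = 4.
§3 applies: 4 + 2 = 6.
§4 applies: 6 + 1 = 7.
§5 does not apply.
§6 applies: 7 − 2 = 5.
Final offense level: 5.
Criminal history: 6 prior points → Category 3 (6+).
Level 5 falls in the 5 band.
Grid: Level 5 × Category 3 = 26-36 months.

26-36 months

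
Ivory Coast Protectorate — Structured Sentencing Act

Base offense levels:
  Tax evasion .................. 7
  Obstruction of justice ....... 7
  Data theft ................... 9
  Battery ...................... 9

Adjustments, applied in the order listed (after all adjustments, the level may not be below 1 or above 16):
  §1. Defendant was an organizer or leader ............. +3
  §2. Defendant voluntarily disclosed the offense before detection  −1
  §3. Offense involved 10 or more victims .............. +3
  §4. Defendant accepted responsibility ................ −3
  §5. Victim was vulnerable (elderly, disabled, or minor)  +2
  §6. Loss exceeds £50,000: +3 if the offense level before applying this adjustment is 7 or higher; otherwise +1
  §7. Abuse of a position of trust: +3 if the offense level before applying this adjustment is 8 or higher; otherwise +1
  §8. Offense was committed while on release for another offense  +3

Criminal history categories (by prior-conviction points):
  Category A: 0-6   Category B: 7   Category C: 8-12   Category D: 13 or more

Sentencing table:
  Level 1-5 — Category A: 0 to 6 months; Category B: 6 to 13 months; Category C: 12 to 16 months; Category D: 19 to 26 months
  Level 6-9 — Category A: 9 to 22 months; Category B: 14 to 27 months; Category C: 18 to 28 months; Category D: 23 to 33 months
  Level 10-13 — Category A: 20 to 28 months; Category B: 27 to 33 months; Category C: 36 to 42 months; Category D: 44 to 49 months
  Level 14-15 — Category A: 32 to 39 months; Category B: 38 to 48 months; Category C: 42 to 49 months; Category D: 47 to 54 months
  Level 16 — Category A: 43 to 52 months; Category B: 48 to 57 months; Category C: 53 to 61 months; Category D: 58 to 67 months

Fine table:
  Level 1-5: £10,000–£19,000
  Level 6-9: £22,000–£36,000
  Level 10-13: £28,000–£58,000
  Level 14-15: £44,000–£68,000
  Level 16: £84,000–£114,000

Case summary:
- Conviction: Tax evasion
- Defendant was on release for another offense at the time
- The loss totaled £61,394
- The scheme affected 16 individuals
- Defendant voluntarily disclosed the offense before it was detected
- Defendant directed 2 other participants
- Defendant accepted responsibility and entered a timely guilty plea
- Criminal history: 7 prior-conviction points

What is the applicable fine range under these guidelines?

£44,000–£68,000

Base offense level for tax evasion: 7.
§1 applies: 7 + 3 = 10.
§2 applies: 10 − 1 = 9.
§3 applies: 9 + 3 = 12.
§4 applies: 12 − 3 = 9.
§6 applies (level before this adjustment is 9 ≥ 7, so +3): 9 + 3 = 12.
§8 applies: 12 + 3 = 15.
Final offense level: 15.
Level 15 falls in the 14-15 band.
Fine table: Level 14-15 → £44,000–£68,000.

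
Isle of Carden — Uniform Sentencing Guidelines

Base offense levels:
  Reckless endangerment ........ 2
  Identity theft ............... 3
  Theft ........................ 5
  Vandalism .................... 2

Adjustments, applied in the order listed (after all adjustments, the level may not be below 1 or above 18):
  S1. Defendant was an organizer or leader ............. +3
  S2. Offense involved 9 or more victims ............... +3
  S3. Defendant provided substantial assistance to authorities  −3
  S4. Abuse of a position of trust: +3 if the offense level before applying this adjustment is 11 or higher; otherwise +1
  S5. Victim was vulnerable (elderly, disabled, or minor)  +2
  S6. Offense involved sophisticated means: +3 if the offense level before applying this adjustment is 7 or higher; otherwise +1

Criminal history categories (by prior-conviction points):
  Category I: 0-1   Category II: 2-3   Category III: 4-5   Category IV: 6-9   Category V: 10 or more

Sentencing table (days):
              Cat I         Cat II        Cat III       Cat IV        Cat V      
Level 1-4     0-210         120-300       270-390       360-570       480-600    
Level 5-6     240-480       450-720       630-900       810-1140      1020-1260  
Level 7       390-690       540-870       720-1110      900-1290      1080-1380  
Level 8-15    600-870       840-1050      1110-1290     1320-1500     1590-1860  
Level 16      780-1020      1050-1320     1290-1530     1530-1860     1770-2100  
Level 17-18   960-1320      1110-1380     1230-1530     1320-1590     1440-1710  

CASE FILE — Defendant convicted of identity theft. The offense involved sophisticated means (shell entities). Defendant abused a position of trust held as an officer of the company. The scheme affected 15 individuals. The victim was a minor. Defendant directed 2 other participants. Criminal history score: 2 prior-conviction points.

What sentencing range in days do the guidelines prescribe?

Base offense level for identity theft: 3.
S1 applies: 3 + 3 = 6.
S2 applies: 6 + 3 = 9.
S4 applies (level before this adjustment is 9 < 11, so +1): 9 + 1 = 10.
S5 applies: 10 + 2 = 12.
S6 applies (level before this adjustment is 12 ≥ 7, so +3): 12 + 3 = 15.
Final offense level: 15.
Criminal history: 2 prior points → Category II (2-3).
Level 15 falls in the 8-15 band.
Grid: Level 8-15 × Category II = 840-1050 days.

840-1050 days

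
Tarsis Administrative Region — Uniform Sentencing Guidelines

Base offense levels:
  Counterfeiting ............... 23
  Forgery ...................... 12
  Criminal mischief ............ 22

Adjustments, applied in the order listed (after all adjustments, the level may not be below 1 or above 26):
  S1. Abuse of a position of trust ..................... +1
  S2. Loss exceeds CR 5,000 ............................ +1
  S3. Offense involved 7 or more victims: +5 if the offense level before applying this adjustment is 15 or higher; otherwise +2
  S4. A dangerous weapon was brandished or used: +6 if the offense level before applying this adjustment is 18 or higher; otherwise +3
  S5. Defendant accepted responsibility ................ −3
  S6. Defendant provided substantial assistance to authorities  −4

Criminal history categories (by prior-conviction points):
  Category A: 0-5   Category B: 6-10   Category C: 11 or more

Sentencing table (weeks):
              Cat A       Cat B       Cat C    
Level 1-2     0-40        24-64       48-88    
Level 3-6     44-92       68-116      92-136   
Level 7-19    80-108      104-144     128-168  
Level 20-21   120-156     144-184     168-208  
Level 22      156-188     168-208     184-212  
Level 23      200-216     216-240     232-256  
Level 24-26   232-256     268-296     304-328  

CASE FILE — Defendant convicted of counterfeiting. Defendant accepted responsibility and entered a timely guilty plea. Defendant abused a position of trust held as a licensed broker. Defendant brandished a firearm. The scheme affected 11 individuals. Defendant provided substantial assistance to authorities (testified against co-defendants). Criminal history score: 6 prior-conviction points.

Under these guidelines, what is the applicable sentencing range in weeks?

268-296 weeks

Base offense level for counterfeiting: 23.
S1 applies: 23 + 1 = 24.
S2 does not apply.
S3 applies (level before this adjustment is 24 ≥ 15, so +5): 24 + 5 = 29.
S4 applies (level before this adjustment is 29 ≥ 18, so +6): 29 + 6 = 35.
S5 applies: 35 − 3 = 32.
S6 applies: 32 − 4 = 28.
Level 28 exceeds the maximum of 26; capped at 26.
Final offense level: 26.
Criminal history: 6 prior points → Category B (6-10).
Level 26 falls in the 24-26 band.
Grid: Level 24-26 × Category B = 268-296 weeks.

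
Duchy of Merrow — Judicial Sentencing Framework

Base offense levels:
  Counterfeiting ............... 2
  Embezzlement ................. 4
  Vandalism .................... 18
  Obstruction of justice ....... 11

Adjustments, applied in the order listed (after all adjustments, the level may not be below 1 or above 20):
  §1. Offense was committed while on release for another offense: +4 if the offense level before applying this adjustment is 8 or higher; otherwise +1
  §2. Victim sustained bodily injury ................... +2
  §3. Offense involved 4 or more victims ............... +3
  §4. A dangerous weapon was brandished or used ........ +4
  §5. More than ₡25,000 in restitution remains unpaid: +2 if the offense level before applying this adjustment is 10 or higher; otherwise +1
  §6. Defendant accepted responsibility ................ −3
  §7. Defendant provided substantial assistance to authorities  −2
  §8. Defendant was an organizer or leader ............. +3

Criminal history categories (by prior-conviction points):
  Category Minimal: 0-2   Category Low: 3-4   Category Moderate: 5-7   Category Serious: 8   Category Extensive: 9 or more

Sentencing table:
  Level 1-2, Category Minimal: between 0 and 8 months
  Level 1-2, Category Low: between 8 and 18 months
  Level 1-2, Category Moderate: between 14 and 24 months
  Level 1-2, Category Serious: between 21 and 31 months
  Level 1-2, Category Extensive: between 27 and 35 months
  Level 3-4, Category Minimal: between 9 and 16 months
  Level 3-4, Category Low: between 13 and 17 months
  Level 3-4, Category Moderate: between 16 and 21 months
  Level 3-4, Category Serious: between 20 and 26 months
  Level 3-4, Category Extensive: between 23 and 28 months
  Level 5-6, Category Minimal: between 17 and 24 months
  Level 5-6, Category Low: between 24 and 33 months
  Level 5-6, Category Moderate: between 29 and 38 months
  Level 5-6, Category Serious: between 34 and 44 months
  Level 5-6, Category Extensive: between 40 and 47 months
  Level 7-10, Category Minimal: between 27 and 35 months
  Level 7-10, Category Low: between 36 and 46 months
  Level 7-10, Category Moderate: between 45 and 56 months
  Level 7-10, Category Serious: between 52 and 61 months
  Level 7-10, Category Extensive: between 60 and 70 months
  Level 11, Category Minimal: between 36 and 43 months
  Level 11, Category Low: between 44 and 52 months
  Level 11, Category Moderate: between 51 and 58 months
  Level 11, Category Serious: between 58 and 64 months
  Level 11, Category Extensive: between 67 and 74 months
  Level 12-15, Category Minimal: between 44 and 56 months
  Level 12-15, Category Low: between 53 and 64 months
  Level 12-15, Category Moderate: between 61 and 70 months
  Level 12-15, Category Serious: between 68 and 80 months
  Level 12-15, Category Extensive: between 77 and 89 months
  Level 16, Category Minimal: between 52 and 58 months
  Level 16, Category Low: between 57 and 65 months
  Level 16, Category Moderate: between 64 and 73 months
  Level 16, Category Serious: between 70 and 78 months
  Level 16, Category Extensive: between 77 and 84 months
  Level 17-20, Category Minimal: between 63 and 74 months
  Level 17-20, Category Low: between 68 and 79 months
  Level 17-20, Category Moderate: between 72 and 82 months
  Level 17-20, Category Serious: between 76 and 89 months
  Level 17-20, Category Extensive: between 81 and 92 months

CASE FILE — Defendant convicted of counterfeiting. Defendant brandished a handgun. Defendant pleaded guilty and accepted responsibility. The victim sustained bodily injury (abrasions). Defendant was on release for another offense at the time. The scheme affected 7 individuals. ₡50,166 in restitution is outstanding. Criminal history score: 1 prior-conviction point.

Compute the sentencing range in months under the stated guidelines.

36-43 months

Base offense level for counterfeiting: 2.
§1 applies (level before this adjustment is 2 < 8, so +1): 2 + 1 = 3.
§2 applies: 3 + 2 = 5.
§3 applies: 5 + 3 = 8.
§4 applies: 8 + 4 = 12.
§5 applies (level before this adjustment is 12 ≥ 10, so +2): 12 + 2 = 14.
§6 applies: 14 − 3 = 11.
§7 does not apply.
§8 does not apply.
Final offense level: 11.
Criminal history: 1 prior point → Category Minimal (0-2).
Level 11 falls in the 11 band.
Grid: Level 11 × Category Minimal = 36-43 months.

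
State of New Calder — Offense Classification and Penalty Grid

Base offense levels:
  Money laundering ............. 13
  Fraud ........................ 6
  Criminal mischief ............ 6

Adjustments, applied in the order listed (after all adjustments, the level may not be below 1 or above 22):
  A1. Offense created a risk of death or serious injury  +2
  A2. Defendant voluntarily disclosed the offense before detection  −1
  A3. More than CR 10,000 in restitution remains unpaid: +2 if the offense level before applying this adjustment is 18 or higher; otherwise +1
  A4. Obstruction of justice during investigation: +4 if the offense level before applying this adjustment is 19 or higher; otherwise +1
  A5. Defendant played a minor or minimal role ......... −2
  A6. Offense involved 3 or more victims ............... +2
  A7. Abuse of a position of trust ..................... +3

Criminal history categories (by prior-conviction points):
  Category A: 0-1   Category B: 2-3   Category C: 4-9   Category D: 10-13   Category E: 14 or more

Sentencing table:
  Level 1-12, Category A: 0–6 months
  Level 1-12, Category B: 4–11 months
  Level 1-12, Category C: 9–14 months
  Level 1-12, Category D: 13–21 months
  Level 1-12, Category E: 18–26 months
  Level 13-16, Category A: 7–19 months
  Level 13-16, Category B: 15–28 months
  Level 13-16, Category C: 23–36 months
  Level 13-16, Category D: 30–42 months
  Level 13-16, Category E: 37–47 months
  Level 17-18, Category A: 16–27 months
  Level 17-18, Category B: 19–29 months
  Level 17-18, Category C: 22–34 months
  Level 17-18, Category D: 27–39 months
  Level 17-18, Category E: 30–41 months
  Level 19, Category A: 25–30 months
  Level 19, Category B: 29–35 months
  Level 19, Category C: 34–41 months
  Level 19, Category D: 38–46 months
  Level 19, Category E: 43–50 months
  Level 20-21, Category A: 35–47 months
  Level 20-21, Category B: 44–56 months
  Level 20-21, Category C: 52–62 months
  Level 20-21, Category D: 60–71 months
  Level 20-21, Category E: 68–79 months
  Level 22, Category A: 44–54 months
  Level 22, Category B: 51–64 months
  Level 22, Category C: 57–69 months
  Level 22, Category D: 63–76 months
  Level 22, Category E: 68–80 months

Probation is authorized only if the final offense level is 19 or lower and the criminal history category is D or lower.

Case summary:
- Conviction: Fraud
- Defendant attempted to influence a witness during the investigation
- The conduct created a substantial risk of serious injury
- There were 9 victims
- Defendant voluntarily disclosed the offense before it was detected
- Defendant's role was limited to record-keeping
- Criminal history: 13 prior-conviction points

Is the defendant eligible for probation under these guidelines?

Base offense level for fraud: 6.
A1 applies: 6 + 2 = 8.
A2 applies: 8 − 1 = 7.
A4 applies (level before this adjustment is 7 < 19, so +1): 7 + 1 = 8.
A5 applies: 8 − 2 = 6.
A6 applies: 6 + 2 = 8.
Final offense level: 8.
Criminal history: 13 prior points → Category D (10-13).
Level 8 falls in the 1-12 band.
Grid: Level 1-12 × Category D = 13-21 months.
Probation check: level 8 ≤ 19 and category D ≤ D → eligible.

Yes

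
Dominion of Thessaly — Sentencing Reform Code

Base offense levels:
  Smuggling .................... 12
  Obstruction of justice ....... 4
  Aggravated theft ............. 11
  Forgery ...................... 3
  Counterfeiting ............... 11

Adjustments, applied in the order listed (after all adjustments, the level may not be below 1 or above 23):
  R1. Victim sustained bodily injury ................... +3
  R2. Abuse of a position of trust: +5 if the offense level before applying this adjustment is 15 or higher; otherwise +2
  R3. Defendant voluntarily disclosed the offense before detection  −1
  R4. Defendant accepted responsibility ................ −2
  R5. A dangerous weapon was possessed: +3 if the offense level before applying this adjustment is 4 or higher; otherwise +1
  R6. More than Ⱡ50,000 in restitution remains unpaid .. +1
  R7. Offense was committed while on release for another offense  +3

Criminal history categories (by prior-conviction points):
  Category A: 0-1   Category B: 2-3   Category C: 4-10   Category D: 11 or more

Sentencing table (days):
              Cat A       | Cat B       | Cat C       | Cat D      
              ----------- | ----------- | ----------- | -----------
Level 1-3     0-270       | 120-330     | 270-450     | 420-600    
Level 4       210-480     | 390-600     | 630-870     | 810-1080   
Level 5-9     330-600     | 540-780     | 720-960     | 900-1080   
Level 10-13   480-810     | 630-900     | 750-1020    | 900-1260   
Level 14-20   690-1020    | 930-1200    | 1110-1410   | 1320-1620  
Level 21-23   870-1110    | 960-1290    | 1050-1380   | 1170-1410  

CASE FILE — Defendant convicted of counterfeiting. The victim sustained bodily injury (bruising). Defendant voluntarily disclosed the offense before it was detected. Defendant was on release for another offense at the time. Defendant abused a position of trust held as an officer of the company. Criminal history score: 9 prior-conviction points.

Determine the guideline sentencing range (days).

1110-1410 days

Base offense level for counterfeiting: 11.
R1 applies: 11 + 3 = 14.
R2 applies (level before this adjustment is 14 < 15, so +2): 14 + 2 = 16.
R3 applies: 16 − 1 = 15.
R4 does not apply.
R7 applies: 15 + 3 = 18.
Final offense level: 18.
Criminal history: 9 prior points → Category C (4-10).
Level 18 falls in the 14-20 band.
Grid: Level 14-20 × Category C = 1110-1410 days.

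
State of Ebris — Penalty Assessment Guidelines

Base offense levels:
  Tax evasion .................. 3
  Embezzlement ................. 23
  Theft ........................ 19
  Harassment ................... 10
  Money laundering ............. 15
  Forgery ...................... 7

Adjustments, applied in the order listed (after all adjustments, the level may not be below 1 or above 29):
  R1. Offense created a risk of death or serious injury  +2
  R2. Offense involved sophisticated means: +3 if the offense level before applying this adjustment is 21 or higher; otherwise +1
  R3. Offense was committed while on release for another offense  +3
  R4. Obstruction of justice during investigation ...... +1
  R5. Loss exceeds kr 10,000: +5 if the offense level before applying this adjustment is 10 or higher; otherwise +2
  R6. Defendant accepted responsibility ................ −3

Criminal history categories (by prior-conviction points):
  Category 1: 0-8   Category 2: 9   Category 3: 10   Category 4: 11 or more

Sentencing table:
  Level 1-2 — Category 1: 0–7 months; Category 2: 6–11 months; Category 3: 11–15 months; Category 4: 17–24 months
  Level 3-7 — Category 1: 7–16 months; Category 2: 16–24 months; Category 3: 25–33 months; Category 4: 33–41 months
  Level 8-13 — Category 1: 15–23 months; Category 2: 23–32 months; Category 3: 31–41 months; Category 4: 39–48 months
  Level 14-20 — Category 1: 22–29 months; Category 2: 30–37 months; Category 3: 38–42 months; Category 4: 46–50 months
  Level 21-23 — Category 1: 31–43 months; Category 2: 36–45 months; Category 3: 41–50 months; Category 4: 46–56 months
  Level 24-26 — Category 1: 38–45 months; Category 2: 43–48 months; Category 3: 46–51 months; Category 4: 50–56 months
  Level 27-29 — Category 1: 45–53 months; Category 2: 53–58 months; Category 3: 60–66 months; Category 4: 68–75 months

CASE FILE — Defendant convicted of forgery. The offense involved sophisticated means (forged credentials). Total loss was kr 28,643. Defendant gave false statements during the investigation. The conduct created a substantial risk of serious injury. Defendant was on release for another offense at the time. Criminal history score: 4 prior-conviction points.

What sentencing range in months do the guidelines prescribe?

Base offense level for forgery: 7.
R1 applies: 7 + 2 = 9.
R2 applies (level before this adjustment is 9 < 21, so +1): 9 + 1 = 10.
R3 applies: 10 + 3 = 13.
R4 applies: 13 + 1 = 14.
R5 applies (level before this adjustment is 14 ≥ 10, so +5): 14 + 5 = 19.
Final offense level: 19.
Criminal history: 4 prior points → Category 1 (0-8).
Level 19 falls in the 14-20 band.
Grid: Level 14-20 × Category 1 = 22-29 months.

22-29 months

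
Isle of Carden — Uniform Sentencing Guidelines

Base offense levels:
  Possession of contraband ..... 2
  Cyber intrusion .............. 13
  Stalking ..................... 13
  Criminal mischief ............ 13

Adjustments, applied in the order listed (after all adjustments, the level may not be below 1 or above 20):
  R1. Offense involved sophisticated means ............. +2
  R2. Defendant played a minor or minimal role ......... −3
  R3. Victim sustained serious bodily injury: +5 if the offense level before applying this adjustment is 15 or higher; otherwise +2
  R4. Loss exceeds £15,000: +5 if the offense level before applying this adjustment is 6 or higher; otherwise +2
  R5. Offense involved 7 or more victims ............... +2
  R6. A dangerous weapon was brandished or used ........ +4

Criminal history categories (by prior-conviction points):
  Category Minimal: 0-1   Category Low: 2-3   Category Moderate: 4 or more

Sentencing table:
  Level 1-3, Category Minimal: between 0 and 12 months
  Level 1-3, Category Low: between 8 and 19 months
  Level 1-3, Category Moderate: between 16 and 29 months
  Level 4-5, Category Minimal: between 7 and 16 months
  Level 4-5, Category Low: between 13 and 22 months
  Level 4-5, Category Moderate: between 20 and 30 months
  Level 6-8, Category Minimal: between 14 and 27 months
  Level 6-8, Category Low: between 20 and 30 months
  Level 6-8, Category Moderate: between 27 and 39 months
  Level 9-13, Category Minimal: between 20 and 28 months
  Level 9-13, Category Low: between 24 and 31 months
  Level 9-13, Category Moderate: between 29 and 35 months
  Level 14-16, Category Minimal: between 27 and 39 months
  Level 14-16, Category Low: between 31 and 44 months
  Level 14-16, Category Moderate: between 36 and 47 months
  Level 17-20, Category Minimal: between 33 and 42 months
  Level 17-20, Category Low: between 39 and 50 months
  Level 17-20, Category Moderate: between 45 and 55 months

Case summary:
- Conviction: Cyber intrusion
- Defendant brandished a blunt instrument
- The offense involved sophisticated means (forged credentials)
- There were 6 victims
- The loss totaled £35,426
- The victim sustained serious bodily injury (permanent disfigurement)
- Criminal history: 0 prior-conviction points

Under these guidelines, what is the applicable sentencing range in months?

Base offense level for cyber intrusion: 13.
R1 applies: 13 + 2 = 15.
R3 applies (level before this adjustment is 15 ≥ 15, so +5): 15 + 5 = 20.
R4 applies (level before this adjustment is 20 ≥ 6, so +5): 20 + 5 = 25.
R5 does not apply.
R6 applies: 25 + 4 = 29.
Level 29 exceeds the maximum of 20; capped at 20.
Final offense level: 20.
Criminal history: 0 prior points → Category Minimal (0-1).
Level 20 falls in the 17-20 band.
Grid: Level 17-20 × Category Minimal = 33-42 months.

33-42 months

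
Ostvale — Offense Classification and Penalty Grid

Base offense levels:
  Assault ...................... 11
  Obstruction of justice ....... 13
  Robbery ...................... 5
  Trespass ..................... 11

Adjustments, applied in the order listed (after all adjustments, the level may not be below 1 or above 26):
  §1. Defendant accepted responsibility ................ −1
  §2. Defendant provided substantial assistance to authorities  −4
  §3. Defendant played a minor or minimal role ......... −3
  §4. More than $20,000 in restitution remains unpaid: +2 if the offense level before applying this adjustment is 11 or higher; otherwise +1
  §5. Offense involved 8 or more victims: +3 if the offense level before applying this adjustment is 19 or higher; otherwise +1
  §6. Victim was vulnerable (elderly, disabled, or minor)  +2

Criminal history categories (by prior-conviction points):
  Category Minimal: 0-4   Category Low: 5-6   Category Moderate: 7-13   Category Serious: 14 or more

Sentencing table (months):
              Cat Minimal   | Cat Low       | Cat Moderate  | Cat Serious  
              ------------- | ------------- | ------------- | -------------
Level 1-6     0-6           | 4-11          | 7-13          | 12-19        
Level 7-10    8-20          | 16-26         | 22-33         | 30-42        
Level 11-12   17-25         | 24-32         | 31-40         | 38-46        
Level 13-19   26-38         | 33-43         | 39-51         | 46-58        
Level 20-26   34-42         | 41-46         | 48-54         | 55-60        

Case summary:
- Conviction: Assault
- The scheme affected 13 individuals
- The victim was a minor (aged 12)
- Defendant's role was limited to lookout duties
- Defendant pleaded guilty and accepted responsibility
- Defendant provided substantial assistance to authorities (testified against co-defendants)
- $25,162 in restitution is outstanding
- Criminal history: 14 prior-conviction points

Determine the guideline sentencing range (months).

30-42 months

Base offense level for assault: 11.
§1 applies: 11 − 1 = 10.
§2 applies: 10 − 4 = 6.
§3 applies: 6 − 3 = 3.
§4 applies (level before this adjustment is 3 < 11, so +1): 3 + 1 = 4.
§5 applies (level before this adjustment is 4 < 19, so +1): 4 + 1 = 5.
§6 applies: 5 + 2 = 7.
Final offense level: 7.
Criminal history: 14 prior points → Category Serious (14+).
Level 7 falls in the 7-10 band.
Grid: Level 7-10 × Category Serious = 30-42 months.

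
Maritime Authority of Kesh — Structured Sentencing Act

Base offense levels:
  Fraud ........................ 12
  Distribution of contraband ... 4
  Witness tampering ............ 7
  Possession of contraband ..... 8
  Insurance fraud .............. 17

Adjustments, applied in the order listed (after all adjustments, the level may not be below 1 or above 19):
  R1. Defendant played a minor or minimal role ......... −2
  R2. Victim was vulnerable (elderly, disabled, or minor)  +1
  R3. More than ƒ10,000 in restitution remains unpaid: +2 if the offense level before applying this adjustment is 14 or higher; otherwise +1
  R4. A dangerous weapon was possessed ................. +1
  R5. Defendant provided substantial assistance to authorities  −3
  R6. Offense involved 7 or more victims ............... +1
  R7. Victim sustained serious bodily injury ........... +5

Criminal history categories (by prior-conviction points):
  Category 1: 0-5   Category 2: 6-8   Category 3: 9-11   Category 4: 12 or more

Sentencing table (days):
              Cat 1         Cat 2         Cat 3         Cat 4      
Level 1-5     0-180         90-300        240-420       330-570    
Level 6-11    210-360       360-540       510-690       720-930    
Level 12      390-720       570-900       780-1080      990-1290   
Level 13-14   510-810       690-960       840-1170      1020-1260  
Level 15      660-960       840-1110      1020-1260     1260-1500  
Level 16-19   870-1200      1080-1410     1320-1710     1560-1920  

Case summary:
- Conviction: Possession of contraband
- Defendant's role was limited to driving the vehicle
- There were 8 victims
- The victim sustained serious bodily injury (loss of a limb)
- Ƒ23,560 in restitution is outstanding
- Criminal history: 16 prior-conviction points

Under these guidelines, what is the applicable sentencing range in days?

Base offense level for possession of contraband: 8.
R1 applies: 8 − 2 = 6.
R2 does not apply.
R3 applies (level before this adjustment is 6 < 14, so +1): 6 + 1 = 7.
R5 does not apply.
R6 applies: 7 + 1 = 8.
R7 applies: 8 + 5 = 13.
Final offense level: 13.
Criminal history: 16 prior points → Category 4 (12+).
Level 13 falls in the 13-14 band.
Grid: Level 13-14 × Category 4 = 1020-1260 days.

1020-1260 days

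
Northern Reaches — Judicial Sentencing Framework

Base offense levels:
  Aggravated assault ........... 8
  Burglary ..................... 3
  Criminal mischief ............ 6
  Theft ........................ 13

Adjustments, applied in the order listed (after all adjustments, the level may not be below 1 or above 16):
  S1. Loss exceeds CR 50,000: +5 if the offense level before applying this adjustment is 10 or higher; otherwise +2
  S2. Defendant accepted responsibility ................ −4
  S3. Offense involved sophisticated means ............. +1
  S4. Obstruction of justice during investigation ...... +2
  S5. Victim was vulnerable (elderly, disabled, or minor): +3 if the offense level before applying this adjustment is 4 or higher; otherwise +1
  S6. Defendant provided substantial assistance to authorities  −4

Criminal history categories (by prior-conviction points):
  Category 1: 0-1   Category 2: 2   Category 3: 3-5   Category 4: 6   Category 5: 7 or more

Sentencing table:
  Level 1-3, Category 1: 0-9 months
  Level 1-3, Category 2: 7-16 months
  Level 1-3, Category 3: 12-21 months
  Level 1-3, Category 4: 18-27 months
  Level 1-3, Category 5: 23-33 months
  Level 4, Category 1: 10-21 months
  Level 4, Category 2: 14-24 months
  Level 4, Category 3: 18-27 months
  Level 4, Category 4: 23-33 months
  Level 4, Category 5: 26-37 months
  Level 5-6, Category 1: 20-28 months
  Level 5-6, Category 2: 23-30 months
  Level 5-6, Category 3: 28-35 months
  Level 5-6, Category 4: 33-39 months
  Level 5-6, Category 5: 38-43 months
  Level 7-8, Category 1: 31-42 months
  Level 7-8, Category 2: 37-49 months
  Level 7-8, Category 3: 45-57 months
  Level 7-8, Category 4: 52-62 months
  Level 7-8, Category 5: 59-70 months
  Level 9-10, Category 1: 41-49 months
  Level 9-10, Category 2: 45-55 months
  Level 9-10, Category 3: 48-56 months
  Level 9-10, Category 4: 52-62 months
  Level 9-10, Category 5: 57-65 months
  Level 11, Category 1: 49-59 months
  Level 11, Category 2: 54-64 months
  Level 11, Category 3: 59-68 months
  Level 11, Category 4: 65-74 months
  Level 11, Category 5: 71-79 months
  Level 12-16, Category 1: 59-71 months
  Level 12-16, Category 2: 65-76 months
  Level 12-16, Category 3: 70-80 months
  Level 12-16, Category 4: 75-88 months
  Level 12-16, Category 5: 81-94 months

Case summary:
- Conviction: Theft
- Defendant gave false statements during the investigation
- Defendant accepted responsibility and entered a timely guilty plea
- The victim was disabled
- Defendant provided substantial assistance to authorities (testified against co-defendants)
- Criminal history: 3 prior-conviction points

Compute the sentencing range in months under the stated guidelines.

48-56 months

Base offense level for theft: 13.
S1 does not apply.
S2 applies: 13 − 4 = 9.
S4 applies: 9 + 2 = 11.
S5 applies (level before this adjustment is 11 ≥ 4, so +3): 11 + 3 = 14.
S6 applies: 14 − 4 = 10.
Final offense level: 10.
Criminal history: 3 prior points → Category 3 (3-5).
Level 10 falls in the 9-10 band.
Grid: Level 9-10 × Category 3 = 48-56 months.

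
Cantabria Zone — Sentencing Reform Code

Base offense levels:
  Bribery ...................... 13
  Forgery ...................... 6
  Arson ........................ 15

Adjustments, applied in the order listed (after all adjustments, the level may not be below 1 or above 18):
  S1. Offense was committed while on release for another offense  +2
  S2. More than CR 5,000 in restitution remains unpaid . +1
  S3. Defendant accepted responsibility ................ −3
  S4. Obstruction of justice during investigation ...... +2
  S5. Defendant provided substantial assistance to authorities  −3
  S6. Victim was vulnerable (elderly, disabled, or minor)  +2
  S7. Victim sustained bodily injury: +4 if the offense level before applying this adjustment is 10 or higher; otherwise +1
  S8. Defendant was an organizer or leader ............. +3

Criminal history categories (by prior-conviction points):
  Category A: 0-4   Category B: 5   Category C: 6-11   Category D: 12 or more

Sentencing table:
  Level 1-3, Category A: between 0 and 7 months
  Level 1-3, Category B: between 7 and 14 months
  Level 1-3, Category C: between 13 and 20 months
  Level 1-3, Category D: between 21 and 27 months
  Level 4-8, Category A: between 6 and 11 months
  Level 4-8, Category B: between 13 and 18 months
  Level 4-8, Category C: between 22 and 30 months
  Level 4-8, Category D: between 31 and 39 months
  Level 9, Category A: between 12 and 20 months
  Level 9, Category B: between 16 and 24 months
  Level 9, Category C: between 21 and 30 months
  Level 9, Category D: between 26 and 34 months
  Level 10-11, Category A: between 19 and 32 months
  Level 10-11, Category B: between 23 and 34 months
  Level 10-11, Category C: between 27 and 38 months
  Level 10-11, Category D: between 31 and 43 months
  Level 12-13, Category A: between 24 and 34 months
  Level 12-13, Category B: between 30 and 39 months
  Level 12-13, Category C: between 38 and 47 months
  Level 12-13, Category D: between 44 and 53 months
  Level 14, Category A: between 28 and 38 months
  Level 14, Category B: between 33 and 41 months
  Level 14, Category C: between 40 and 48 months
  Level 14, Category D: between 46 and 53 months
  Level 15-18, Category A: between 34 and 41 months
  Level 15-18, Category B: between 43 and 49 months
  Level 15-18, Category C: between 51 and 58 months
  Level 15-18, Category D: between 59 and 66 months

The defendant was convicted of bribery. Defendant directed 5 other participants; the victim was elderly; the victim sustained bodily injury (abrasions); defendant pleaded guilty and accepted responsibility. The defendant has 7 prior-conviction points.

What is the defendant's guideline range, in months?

Base offense level for bribery: 13.
S3 applies: 13 − 3 = 10.
S4 does not apply.
S5 does not apply.
S6 applies: 10 + 2 = 12.
S7 applies (level before this adjustment is 12 ≥ 10, so +4): 12 + 4 = 16.
S8 applies: 16 + 3 = 19.
Level 19 exceeds the maximum of 18; capped at 18.
Final offense level: 18.
Criminal history: 7 prior points → Category C (6-11).
Level 18 falls in the 15-18 band.
Grid: Level 15-18 × Category C = 51-58 months.

51-58 months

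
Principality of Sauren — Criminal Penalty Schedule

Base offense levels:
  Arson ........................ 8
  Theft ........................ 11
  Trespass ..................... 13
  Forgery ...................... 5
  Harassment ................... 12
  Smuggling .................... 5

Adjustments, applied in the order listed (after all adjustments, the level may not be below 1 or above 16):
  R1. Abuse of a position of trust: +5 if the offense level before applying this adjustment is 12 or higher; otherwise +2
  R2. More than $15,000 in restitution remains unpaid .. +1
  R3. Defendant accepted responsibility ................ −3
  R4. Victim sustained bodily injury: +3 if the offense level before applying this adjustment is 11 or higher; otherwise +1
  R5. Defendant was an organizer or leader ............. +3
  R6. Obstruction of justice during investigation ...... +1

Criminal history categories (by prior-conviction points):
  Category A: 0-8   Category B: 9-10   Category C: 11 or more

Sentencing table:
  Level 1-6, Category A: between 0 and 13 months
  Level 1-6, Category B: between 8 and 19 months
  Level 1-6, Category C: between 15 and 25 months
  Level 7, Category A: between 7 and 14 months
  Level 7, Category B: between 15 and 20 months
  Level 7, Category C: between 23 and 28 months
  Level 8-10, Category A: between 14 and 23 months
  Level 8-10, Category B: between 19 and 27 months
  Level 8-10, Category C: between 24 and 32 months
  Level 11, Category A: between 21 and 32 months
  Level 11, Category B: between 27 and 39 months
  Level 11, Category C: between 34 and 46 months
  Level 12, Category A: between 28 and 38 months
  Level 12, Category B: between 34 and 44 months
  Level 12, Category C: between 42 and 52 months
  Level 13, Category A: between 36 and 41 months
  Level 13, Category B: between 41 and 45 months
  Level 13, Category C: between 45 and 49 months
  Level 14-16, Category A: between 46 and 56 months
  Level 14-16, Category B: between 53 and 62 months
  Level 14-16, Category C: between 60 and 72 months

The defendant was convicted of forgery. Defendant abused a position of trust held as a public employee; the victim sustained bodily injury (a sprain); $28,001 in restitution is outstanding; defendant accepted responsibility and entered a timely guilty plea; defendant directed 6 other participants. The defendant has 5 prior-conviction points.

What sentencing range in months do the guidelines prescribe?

14-23 months

Base offense level for forgery: 5.
R1 applies (level before this adjustment is 5 < 12, so +2): 5 + 2 = 7.
R2 applies: 7 + 1 = 8.
R3 applies: 8 − 3 = 5.
R4 applies (level before this adjustment is 5 < 11, so +1): 5 + 1 = 6.
R5 applies: 6 + 3 = 9.
Final offense level: 9.
Criminal history: 5 prior points → Category A (0-8).
Level 9 falls in the 8-10 band.
Grid: Level 8-10 × Category A = 14-23 months.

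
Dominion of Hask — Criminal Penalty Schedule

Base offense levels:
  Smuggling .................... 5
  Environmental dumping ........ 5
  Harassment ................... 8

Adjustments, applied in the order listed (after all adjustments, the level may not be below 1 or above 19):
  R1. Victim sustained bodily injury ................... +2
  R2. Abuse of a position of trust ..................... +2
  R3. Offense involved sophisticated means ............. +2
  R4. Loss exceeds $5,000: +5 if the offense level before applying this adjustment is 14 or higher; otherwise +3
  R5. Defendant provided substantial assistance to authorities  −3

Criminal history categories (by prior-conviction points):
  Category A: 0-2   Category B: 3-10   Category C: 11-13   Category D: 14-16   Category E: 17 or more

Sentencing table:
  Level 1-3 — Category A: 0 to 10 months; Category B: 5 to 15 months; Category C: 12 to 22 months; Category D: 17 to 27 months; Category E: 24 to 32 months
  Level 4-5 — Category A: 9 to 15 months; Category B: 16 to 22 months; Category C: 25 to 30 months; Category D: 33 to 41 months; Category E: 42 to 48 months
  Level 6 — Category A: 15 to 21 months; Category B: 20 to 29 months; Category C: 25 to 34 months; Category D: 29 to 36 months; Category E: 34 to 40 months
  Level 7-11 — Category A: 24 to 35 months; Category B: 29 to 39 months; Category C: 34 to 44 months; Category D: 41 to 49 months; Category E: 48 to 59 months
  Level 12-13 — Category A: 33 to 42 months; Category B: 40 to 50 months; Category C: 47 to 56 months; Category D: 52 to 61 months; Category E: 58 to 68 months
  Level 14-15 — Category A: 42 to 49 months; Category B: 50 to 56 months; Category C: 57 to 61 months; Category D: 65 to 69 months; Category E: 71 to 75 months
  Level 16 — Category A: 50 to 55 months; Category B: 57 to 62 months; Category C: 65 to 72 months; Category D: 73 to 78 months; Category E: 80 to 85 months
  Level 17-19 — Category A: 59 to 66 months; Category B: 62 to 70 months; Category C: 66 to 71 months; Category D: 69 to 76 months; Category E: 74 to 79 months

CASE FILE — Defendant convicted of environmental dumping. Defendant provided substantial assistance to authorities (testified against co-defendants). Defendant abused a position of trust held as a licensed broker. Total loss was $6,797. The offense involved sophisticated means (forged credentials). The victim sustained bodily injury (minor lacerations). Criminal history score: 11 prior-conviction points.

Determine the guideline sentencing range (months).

34-44 months

Base offense level for environmental dumping: 5.
R1 applies: 5 + 2 = 7.
R2 applies: 7 + 2 = 9.
R3 applies: 9 + 2 = 11.
R4 applies (level before this adjustment is 11 < 14, so +3): 11 + 3 = 14.
R5 applies: 14 − 3 = 11.
Final offense level: 11.
Criminal history: 11 prior points → Category C (11-13).
Level 11 falls in the 7-11 band.
Grid: Level 7-11 × Category C = 34-44 months.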